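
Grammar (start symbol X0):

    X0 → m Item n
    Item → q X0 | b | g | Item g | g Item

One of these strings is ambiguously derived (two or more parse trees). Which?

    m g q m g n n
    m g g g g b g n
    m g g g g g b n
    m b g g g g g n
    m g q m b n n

m g g g g b g n

m g q m g n n: 1 tree
m g g g g b g n: 5 trees
m g g g g g b n: 1 tree
m b g g g g g n: 1 tree
m g q m b n n: 1 tree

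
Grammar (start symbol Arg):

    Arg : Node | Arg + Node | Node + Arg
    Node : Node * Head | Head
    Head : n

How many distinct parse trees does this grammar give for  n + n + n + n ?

Parse trees for n + n + n + n:
  [Arg [Arg [Arg [Arg [Node [Head n]]] + [Node [Head n]]] + [Node [Head n]]] + [Node [Head n]]]
  [Arg [Arg [Arg [Node [Head n]] + [Arg [Node [Head n]]]] + [Node [Head n]]] + [Node [Head n]]]
  [Arg [Arg [Node [Head n]] + [Arg [Arg [Node [Head n]]] + [Node [Head n]]]] + [Node [Head n]]]
  [Arg [Arg [Node [Head n]] + [Arg [Node [Head n]] + [Arg [Node [Head n]]]]] + [Node [Head n]]]
  [Arg [Node [Head n]] + [Arg [Arg [Arg [Node [Head n]]] + [Node [Head n]]] + [Node [Head n]]]]
  [Arg [Node [Head n]] + [Arg [Arg [Node [Head n]] + [Arg [Node [Head n]]]] + [Node [Head n]]]]
  [Arg [Node [Head n]] + [Arg [Node [Head n]] + [Arg [Arg [Node [Head n]]] + [Node [Head n]]]]]
  [Arg [Node [Head n]] + [Arg [Node [Head n]] + [Arg [Node [Head n]] + [Arg [Node [Head n]]]]]]

8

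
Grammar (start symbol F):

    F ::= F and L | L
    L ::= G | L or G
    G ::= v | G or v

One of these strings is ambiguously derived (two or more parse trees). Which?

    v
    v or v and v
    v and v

v or v and v

v: 1 tree
v or v and v: 2 trees
v and v: 1 tree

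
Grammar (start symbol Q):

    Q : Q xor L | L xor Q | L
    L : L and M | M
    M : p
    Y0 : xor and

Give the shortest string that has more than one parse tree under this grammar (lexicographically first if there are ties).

length 1: no string has ≥2 trees
length 3: p xor p has 2 parse trees

Two derivations of p xor p:
  Q ⇒ Q xor L ⇒ L xor L ⇒ M xor L ⇒ p xor L ⇒ p xor M ⇒ p xor p
  Q ⇒ L xor Q ⇒ M xor Q ⇒ p xor Q ⇒ p xor L ⇒ p xor M ⇒ p xor p

p xor p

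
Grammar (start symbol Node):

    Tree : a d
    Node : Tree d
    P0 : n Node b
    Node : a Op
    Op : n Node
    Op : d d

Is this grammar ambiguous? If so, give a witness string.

Witness: a d d

Derivation 1: Node ⇒ Tree d ⇒ a d d
Derivation 2: Node ⇒ a Op ⇒ a d d

Two distinct leftmost derivations for the same string.

Ambiguous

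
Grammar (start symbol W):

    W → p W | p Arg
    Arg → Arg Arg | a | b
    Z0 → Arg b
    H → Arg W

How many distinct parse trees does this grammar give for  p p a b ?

Parse trees for p p a b:
  [W p [W p [Arg [Arg a] [Arg b]]]]

1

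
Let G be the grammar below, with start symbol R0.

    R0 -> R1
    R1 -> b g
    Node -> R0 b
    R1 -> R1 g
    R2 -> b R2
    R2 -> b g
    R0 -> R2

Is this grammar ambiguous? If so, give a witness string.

Witness: b g

Derivation 1: R0 ⇒ R1 ⇒ b g
Derivation 2: R0 ⇒ R2 ⇒ b g

Two distinct leftmost derivations for the same string.

Ambiguous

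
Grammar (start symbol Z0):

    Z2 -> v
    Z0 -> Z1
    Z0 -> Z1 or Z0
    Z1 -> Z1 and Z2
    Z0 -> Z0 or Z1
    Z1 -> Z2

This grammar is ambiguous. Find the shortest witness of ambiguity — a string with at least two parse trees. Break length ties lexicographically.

v or v

length 1: no string has ≥2 trees
length 3: v or v has 2 parse trees

Two derivations of v or v:
  Z0 ⇒ Z1 or Z0 ⇒ Z2 or Z0 ⇒ v or Z0 ⇒ v or Z1 ⇒ v or Z2 ⇒ v or v
  Z0 ⇒ Z0 or Z1 ⇒ Z1 or Z1 ⇒ Z2 or Z1 ⇒ v or Z1 ⇒ v or Z2 ⇒ v or v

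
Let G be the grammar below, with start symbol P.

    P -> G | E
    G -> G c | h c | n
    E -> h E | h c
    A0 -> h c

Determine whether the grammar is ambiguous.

Witness: h c

Derivation 1: P ⇒ G ⇒ h c
Derivation 2: P ⇒ E ⇒ h c

Two distinct leftmost derivations for the same string.

Ambiguous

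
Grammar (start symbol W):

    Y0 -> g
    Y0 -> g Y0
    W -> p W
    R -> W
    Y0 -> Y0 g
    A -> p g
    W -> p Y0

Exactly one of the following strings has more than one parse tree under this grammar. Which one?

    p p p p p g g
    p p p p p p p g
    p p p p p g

p p p p p g g: 2 trees
p p p p p p p g: 1 tree
p p p p p g: 1 tree

p p p p p g g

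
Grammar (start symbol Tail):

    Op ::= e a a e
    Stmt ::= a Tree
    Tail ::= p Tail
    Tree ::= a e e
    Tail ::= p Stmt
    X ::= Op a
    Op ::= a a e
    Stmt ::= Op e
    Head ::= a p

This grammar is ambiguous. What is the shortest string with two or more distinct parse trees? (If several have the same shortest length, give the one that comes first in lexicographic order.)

p a a e e

length 5: p a a e e has 2 parse trees

Two derivations of p a a e e:
  Tail ⇒ p Stmt ⇒ p a Tree ⇒ p a a e e
  Tail ⇒ p Stmt ⇒ p Op e ⇒ p a a e e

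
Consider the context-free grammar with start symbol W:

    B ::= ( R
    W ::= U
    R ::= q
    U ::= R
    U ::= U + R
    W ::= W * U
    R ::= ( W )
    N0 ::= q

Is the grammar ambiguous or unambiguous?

Unambiguous

(N0, B are unreachable from W, so their rules don't affect L(W).) The grammar is stratified — W handles '*' (left-recursive), U handles '+', R atoms. Each operator has a fixed associativity and precedence level, so every string has one parse.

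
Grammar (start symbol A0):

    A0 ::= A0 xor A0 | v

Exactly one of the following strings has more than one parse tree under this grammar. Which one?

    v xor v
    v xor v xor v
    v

v xor v xor v

v xor v: 1 tree
v xor v xor v: 2 trees
v: 1 tree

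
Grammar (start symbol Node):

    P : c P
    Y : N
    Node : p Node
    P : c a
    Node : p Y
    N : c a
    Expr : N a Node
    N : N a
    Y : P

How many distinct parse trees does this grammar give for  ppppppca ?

2

Parse trees for ppppppca:
  [Node p [Node p [Node p [Node p [Node p [Node p [Y [N c a]]]]]]]]
  [Node p [Node p [Node p [Node p [Node p [Node p [Y [P c a]]]]]]]]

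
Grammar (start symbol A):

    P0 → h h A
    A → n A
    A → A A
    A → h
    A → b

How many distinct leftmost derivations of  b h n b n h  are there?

7

Parse trees for b h n b n h:
  [A [A b] [A [A h] [A n [A [A b] [A n [A h]]]]]]
  [A [A b] [A [A h] [A [A n [A b]] [A n [A h]]]]]
  [A [A b] [A [A [A h] [A n [A b]]] [A n [A h]]]]
  [A [A [A b] [A h]] [A n [A [A b] [A n [A h]]]]]
  [A [A [A b] [A h]] [A [A n [A b]] [A n [A h]]]]
  [A [A [A b] [A [A h] [A n [A b]]]] [A n [A h]]]
  [A [A [A [A b] [A h]] [A n [A b]]] [A n [A h]]]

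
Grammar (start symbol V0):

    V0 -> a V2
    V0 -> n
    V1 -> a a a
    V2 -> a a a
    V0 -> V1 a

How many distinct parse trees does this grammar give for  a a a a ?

2

Parse trees for a a a a:
  [V0 a [V2 a a a]]
  [V0 [V1 a a a] a]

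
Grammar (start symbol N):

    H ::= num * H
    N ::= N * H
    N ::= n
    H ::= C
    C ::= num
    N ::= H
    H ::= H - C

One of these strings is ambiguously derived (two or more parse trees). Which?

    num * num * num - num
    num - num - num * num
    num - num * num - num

num * num * num - num

num * num * num - num: 7 trees
num - num - num * num: 1 tree
num - num * num - num: 1 tree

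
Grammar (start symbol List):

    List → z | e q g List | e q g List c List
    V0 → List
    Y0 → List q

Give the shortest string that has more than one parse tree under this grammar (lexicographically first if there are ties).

e q g e q g z c z

length 1: no string has ≥2 trees
length 4: no string has ≥2 trees
length 6: no string has ≥2 trees
length 7: no string has ≥2 trees
length 9: e q g e q g z c z has 2 parse trees

Two derivations of e q g e q g z c z:
  List ⇒ e q g List ⇒ e q g e q g List c List ⇒ e q g e q g z c List ⇒ e q g e q g z c z
  List ⇒ e q g List c List ⇒ e q g e q g List c List ⇒ e q g e q g z c List ⇒ e q g e q g z c z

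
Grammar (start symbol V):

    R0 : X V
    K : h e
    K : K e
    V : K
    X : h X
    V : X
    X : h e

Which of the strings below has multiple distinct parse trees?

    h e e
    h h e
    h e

h e

h e e: 1 tree
h h e: 1 tree
h e: 2 trees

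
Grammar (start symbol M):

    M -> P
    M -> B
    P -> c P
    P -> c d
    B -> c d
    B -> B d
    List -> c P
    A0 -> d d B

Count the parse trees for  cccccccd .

1

Parse trees for cccccccd:
  [M [P c [P c [P c [P c [P c [P c [P c d]]]]]]]]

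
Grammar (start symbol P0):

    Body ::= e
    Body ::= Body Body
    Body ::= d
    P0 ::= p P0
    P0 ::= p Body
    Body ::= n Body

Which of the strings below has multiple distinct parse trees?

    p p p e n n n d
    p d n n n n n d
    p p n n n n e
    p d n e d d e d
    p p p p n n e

p p p e n n n d: 1 tree
p d n n n n n d: 1 tree
p p n n n n e: 1 tree
p d n e d d e d: 90 trees
p p p p n n e: 1 tree

p d n e d d e d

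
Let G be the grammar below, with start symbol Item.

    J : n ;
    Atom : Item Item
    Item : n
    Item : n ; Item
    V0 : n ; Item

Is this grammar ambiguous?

(J, V0, Atom are unreachable from Item, so their rules don't affect L(Item).) Right-recursive list with a separator: after each atom, whether the separator follows determines the rule. One parse per string.

Unambiguous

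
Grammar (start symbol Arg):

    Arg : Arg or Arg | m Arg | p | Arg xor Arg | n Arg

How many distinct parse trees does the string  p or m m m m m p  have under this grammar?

1

Parse trees for p or m m m m m p:
  [Arg [Arg p] or [Arg m [Arg m [Arg m [Arg m [Arg m [Arg p]]]]]]]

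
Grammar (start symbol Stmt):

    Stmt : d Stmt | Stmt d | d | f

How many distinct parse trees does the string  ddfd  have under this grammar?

Parse trees for ddfd:
  [Stmt d [Stmt d [Stmt [Stmt f] d]]]
  [Stmt d [Stmt [Stmt d [Stmt f]] d]]
  [Stmt [Stmt d [Stmt d [Stmt f]]] d]

3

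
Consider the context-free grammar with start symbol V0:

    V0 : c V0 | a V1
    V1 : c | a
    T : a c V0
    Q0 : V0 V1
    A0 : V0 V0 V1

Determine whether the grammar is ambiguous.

Only V0, V1 are reachable from V0; ignoring the rest: Restricted to the reachable nonterminals, every rule has the form A → t or A → t B, and no two rules for the same A share a first terminal. The grammar encodes a DFA — one run per string.

Unambiguous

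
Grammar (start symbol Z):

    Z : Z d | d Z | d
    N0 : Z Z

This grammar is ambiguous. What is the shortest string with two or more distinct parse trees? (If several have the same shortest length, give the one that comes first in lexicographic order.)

length 1: no string has ≥2 trees
length 2: d d has 2 parse trees

Two derivations of d d:
  Z ⇒ Z d ⇒ d d
  Z ⇒ d Z ⇒ d d

d d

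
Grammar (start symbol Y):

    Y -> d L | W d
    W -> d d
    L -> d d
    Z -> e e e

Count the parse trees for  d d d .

2

Parse trees for d d d:
  [Y d [L d d]]
  [Y [W d d] d]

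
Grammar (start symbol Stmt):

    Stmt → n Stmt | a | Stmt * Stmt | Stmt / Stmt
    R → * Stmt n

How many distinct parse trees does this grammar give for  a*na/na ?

Parse trees for a*na/na:
  [Stmt [Stmt a] * [Stmt n [Stmt [Stmt a] / [Stmt n [Stmt a]]]]]
  [Stmt [Stmt a] * [Stmt [Stmt n [Stmt a]] / [Stmt n [Stmt a]]]]
  [Stmt [Stmt [Stmt a] * [Stmt n [Stmt a]]] / [Stmt n [Stmt a]]]

3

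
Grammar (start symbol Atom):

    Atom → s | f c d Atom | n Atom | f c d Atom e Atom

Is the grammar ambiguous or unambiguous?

Ambiguous

Witness: f c d f c d s e s

Derivation 1: Atom ⇒ f c d Atom ⇒ f c d f c d Atom e Atom ⇒ f c d f c d s e Atom ⇒ f c d f c d s e s
Derivation 2: Atom ⇒ f c d Atom e Atom ⇒ f c d f c d Atom e Atom ⇒ f c d f c d s e Atom ⇒ f c d f c d s e s

Two distinct leftmost derivations for the same string.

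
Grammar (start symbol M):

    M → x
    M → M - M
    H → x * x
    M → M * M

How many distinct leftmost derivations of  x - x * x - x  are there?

5

Parse trees for x - x * x - x:
  [M [M x] - [M [M [M x] * [M x]] - [M x]]]
  [M [M x] - [M [M x] * [M [M x] - [M x]]]]
  [M [M [M x] - [M [M x] * [M x]]] - [M x]]
  [M [M [M [M x] - [M x]] * [M x]] - [M x]]
  [M [M [M x] - [M x]] * [M [M x] - [M x]]]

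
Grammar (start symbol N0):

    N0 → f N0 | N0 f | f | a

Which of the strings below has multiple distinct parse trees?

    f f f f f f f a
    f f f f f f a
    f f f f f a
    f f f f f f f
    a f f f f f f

f f f f f f f

f f f f f f f a: 1 tree
f f f f f f a: 1 tree
f f f f f a: 1 tree
f f f f f f f: 64 trees
a f f f f f f: 1 tree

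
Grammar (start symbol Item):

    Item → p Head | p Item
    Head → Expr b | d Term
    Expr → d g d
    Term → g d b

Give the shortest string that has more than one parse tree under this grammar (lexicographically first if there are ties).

p d g d b

length 5: p d g d b has 2 parse trees

Two derivations of p d g d b:
  Item ⇒ p Head ⇒ p Expr b ⇒ p d g d b
  Item ⇒ p Head ⇒ p d Term ⇒ p d g d b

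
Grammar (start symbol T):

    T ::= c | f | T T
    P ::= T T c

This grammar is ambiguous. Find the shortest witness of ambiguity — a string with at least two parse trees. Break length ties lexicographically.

length 1: no string has ≥2 trees
length 2: no string has ≥2 trees
length 3: c c c has 2 parse trees

Two derivations of c c c:
  T ⇒ T T ⇒ c T ⇒ c T T ⇒ c c T ⇒ c c c
  T ⇒ T T ⇒ T T T ⇒ c T T ⇒ c c T ⇒ c c c

c c c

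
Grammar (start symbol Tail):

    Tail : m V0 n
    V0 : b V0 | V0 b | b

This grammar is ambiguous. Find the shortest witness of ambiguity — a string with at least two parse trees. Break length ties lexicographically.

length 3: no string has ≥2 trees
length 4: m b b n has 2 parse trees

Two derivations of m b b n:
  Tail ⇒ m V0 n ⇒ m b V0 n ⇒ m b b n
  Tail ⇒ m V0 n ⇒ m V0 b n ⇒ m b b n

m b b n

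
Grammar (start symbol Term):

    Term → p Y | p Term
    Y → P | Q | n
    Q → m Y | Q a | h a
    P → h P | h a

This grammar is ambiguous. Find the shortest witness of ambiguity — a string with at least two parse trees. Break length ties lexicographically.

length 2: no string has ≥2 trees
length 3: p h a has 2 parse trees

Two derivations of p h a:
  Term ⇒ p Y ⇒ p P ⇒ p h a
  Term ⇒ p Y ⇒ p Q ⇒ p h a

p h a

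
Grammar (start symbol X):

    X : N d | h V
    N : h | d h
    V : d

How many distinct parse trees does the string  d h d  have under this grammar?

1

Parse trees for d h d:
  [X [N d h] d]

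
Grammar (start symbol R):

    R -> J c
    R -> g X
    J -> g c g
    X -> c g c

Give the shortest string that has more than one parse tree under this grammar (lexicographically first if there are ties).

length 4: g c g c has 2 parse trees

Two derivations of g c g c:
  R ⇒ J c ⇒ g c g c
  R ⇒ g X ⇒ g c g c

g c g c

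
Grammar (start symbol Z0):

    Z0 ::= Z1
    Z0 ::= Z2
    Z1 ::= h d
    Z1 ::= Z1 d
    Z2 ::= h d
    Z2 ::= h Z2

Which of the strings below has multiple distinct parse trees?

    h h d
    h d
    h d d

h h d: 1 tree
h d: 2 trees
h d d: 1 tree

h d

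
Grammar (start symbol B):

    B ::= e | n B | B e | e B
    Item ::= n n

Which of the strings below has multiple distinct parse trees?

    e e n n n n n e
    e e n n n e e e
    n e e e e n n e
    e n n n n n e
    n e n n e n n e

e e n n n n n e: 1 tree
e e n n n e e e: 29 trees
n e e e e n n e: 1 tree
e n n n n n e: 1 tree
n e n n e n n e: 1 tree

e e n n n e e e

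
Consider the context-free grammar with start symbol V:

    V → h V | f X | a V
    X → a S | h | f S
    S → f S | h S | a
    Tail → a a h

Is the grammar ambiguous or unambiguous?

Only V, X, S are reachable from V; ignoring the rest: The reachable rules are right-linear with at most one rule per (nonterminal, next-terminal) pair. Each input token forces the next rule, so parsing is deterministic.

Unambiguous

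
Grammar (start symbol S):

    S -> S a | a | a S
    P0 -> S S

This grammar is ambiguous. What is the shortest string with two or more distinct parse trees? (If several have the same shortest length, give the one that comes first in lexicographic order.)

a a

length 1: no string has ≥2 trees
length 2: a a has 2 parse trees

Two derivations of a a:
  S ⇒ S a ⇒ a a
  S ⇒ a S ⇒ a a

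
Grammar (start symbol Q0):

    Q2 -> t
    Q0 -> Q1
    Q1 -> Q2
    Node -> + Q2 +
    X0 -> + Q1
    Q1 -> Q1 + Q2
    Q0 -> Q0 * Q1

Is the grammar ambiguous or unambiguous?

Unambiguous

(Node, X0 are unreachable from Q0, so their rules don't affect L(Q0).) This is a standard precedence ladder (Q0 over Q1 over Q2), with each level left-recursive on its own operator ('*' at Q0, '+' at Q1). That structure is LR(1), hence unambiguous.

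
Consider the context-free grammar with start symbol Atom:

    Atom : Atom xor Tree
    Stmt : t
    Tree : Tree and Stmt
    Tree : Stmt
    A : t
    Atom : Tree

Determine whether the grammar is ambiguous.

Only Atom, Tree, Stmt are reachable from Atom; ignoring the rest: Atom → Atom xor Tree | Tree  ;  Tree → Tree and Stmt | Stmt  — a left-associative chain with Stmt at the bottom. Each string factors uniquely by precedence.

Unambiguous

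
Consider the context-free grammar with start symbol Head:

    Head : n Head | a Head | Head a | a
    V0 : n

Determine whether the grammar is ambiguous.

Ambiguous

Witness: a a

Derivation 1: Head ⇒ a Head ⇒ a a
Derivation 2: Head ⇒ Head a ⇒ a a

Two distinct leftmost derivations for the same string.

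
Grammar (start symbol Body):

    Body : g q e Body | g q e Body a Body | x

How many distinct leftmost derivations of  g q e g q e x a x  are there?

Parse trees for g q e g q e x a x:
  [Body g q e [Body g q e [Body x] a [Body x]]]
  [Body g q e [Body g q e [Body x]] a [Body x]]

2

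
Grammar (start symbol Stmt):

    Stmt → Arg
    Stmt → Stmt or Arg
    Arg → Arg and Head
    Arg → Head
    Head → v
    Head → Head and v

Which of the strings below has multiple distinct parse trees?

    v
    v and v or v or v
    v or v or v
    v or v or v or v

v and v or v or v

v: 1 tree
v and v or v or v: 2 trees
v or v or v: 1 tree
v or v or v or v: 1 tree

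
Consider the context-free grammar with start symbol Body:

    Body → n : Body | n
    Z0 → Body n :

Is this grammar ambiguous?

(Z0 is unreachable from Body, so its rules don't affect L(Body).) Right-recursive list with a separator: after each atom, whether the separator follows determines the rule. One parse per string.

Unambiguous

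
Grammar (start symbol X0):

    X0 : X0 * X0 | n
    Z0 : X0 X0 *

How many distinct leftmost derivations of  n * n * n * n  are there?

Parse trees for n * n * n * n:
  [X0 [X0 n] * [X0 [X0 n] * [X0 [X0 n] * [X0 n]]]]
  [X0 [X0 n] * [X0 [X0 [X0 n] * [X0 n]] * [X0 n]]]
  [X0 [X0 [X0 n] * [X0 n]] * [X0 [X0 n] * [X0 n]]]
  [X0 [X0 [X0 n] * [X0 [X0 n] * [X0 n]]] * [X0 n]]
  [X0 [X0 [X0 [X0 n] * [X0 n]] * [X0 n]] * [X0 n]]

5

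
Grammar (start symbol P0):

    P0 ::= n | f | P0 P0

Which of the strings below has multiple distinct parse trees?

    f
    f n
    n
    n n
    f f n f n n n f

f: 1 tree
f n: 1 tree
n: 1 tree
n n: 1 tree
f f n f n n n f: 429 trees

f f n f n n n f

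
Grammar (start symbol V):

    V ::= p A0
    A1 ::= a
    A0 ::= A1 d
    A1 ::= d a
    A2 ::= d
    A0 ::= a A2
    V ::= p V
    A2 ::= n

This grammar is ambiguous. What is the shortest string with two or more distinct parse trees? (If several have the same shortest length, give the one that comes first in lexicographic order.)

length 3: p a d has 2 parse trees

Two derivations of p a d:
  V ⇒ p A0 ⇒ p A1 d ⇒ p a d
  V ⇒ p A0 ⇒ p a A2 ⇒ p a d

p a d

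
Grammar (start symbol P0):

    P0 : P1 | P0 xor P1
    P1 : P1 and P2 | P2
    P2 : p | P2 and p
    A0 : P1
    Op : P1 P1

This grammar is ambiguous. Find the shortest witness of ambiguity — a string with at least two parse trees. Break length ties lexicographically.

p and p

length 1: no string has ≥2 trees
length 3: p and p has 2 parse trees

Two derivations of p and p:
  P0 ⇒ P1 ⇒ P1 and P2 ⇒ P2 and P2 ⇒ p and P2 ⇒ p and p
  P0 ⇒ P1 ⇒ P2 ⇒ P2 and p ⇒ p and p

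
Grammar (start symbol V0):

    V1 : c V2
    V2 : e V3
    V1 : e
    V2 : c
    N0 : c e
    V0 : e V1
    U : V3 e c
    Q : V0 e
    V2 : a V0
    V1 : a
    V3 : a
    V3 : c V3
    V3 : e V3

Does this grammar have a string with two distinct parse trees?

Unambiguous

(U, Q, N0 are unreachable from V0, so their rules don't affect L(V0).) Restricted to the reachable nonterminals, every rule has the form A → t or A → t B, and no two rules for the same A share a first terminal. The grammar encodes a DFA — one run per string.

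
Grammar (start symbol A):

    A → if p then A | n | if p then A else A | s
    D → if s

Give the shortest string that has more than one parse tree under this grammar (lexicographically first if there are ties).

length 1: no string has ≥2 trees
length 4: no string has ≥2 trees
length 6: no string has ≥2 trees
length 7: no string has ≥2 trees
length 9: if p then if p then n else n has 2 parse trees

Two derivations of if p then if p then n else n:
  A ⇒ if p then A ⇒ if p then if p then A else A ⇒ if p then if p then n else A ⇒ if p then if p then n else n
  A ⇒ if p then A else A ⇒ if p then if p then A else A ⇒ if p then if p then n else A ⇒ if p then if p then n else n

if p then if p then n else n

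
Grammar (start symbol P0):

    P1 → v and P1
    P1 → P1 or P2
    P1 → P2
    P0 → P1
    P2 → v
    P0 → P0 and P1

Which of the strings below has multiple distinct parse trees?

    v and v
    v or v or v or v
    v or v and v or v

v and v

v and v: 2 trees
v or v or v or v: 1 tree
v or v and v or v: 1 tree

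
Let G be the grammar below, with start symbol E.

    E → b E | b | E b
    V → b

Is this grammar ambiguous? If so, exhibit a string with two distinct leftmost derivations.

Ambiguous

Witness: b b

Derivation 1: E ⇒ b E ⇒ b b
Derivation 2: E ⇒ E b ⇒ b b

Two distinct leftmost derivations for the same string.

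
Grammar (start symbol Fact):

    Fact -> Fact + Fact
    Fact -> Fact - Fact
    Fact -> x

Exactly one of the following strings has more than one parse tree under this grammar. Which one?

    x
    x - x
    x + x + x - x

x: 1 tree
x - x: 1 tree
x + x + x - x: 5 trees

x + x + x - x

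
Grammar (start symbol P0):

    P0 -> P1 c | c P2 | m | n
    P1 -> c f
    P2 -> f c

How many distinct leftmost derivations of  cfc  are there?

Parse trees for cfc:
  [P0 [P1 c f] c]
  [P0 c [P2 f c]]

2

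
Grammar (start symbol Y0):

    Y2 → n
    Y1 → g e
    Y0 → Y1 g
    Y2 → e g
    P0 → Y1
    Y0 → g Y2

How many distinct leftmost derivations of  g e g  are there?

Parse trees for g e g:
  [Y0 [Y1 g e] g]
  [Y0 g [Y2 e g]]

2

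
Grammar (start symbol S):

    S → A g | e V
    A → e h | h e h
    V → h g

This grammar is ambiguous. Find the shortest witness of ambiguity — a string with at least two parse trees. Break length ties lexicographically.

length 3: e h g has 2 parse trees

Two derivations of e h g:
  S ⇒ A g ⇒ e h g
  S ⇒ e V ⇒ e h g

e h g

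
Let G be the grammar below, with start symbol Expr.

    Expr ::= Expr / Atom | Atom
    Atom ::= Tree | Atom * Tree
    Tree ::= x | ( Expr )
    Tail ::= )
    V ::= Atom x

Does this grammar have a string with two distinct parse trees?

Unambiguous

(Tail, V are unreachable from Expr, so their rules don't affect L(Expr).) Expr → Expr / Atom | Atom  ;  Atom → Atom * Tree | Tree  — a left-associative chain with Tree at the bottom. Each string factors uniquely by precedence.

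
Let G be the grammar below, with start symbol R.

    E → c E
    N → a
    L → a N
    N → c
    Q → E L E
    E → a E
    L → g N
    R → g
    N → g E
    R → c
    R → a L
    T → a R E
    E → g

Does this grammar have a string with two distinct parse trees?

(Q, T are unreachable from R, so their rules don't affect L(R).) Restricted to the reachable nonterminals, every rule has the form A → t or A → t B, and no two rules for the same A share a first terminal. The grammar encodes a DFA — one run per string.

Unambiguous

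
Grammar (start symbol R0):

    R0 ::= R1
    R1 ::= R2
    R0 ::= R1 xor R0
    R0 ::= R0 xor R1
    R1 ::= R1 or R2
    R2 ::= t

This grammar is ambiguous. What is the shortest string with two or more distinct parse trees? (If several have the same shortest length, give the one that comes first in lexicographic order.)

t xor t

length 1: no string has ≥2 trees
length 3: t xor t has 2 parse trees

Two derivations of t xor t:
  R0 ⇒ R1 xor R0 ⇒ R2 xor R0 ⇒ t xor R0 ⇒ t xor R1 ⇒ t xor R2 ⇒ t xor t
  R0 ⇒ R0 xor R1 ⇒ R1 xor R1 ⇒ R2 xor R1 ⇒ t xor R1 ⇒ t xor R2 ⇒ t xor t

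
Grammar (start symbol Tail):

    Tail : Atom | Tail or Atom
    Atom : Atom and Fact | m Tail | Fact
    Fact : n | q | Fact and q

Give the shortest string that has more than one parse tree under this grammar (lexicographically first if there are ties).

length 1: no string has ≥2 trees
length 2: no string has ≥2 trees
length 3: n and q has 2 parse trees

Two derivations of n and q:
  Tail ⇒ Atom ⇒ Atom and Fact ⇒ Fact and Fact ⇒ n and Fact ⇒ n and q
  Tail ⇒ Atom ⇒ Fact ⇒ Fact and q ⇒ n and q

n and q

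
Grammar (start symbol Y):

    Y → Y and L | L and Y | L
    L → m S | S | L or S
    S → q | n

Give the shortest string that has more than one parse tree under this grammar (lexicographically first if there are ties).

n and n

length 1: no string has ≥2 trees
length 2: no string has ≥2 trees
length 3: n and n has 2 parse trees

Two derivations of n and n:
  Y ⇒ Y and L ⇒ L and L ⇒ S and L ⇒ n and L ⇒ n and S ⇒ n and n
  Y ⇒ L and Y ⇒ S and Y ⇒ n and Y ⇒ n and L ⇒ n and S ⇒ n and n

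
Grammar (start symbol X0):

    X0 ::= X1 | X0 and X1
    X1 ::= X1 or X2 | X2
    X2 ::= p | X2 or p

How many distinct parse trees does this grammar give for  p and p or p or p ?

Parse trees for p and p or p or p:
  [X0 [X0 [X1 [X2 p]]] and [X1 [X1 [X2 p]] or [X2 [X2 p] or p]]]
  [X0 [X0 [X1 [X2 p]]] and [X1 [X1 [X1 [X2 p]] or [X2 p]] or [X2 p]]]
  [X0 [X0 [X1 [X2 p]]] and [X1 [X1 [X2 [X2 p] or p]] or [X2 p]]]
  [X0 [X0 [X1 [X2 p]]] and [X1 [X2 [X2 [X2 p] or p] or p]]]

4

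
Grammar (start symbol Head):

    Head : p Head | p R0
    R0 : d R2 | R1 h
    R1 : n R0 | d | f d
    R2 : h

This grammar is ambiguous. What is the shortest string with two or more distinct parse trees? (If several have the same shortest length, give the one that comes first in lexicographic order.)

p d h

length 3: p d h has 2 parse trees

Two derivations of p d h:
  Head ⇒ p R0 ⇒ p d R2 ⇒ p d h
  Head ⇒ p R0 ⇒ p R1 h ⇒ p d h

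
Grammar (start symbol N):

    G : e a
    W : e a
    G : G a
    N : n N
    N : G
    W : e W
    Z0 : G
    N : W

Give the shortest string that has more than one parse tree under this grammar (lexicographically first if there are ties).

e a

length 2: e a has 2 parse trees

Two derivations of e a:
  N ⇒ G ⇒ e a
  N ⇒ W ⇒ e a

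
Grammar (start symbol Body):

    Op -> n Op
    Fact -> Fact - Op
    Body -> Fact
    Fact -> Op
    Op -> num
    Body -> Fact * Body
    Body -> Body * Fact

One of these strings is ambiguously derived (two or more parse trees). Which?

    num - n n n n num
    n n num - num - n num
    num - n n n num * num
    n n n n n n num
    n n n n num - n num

num - n n n n num: 1 tree
n n num - num - n num: 1 tree
num - n n n num * num: 2 trees
n n n n n n num: 1 tree
n n n n num - n num: 1 tree

num - n n n num * num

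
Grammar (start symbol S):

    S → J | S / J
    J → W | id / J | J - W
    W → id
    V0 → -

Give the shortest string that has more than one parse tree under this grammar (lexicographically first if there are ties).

id / id

length 1: no string has ≥2 trees
length 3: id / id has 2 parse trees

Two derivations of id / id:
  S ⇒ J ⇒ id / J ⇒ id / W ⇒ id / id
  S ⇒ S / J ⇒ J / J ⇒ W / J ⇒ id / J ⇒ id / W ⇒ id / id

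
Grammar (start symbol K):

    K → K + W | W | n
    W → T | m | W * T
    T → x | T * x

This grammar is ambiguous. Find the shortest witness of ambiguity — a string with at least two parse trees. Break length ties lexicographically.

x * x

length 1: no string has ≥2 trees
length 3: x * x has 2 parse trees

Two derivations of x * x:
  K ⇒ W ⇒ T ⇒ T * x ⇒ x * x
  K ⇒ W ⇒ W * T ⇒ T * T ⇒ x * T ⇒ x * x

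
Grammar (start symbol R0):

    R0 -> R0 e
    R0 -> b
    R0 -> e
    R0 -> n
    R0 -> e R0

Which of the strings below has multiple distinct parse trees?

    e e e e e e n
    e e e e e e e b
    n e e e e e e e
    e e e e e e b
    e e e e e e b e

e e e e e e b e

e e e e e e n: 1 tree
e e e e e e e b: 1 tree
n e e e e e e e: 1 tree
e e e e e e b: 1 tree
e e e e e e b e: 7 trees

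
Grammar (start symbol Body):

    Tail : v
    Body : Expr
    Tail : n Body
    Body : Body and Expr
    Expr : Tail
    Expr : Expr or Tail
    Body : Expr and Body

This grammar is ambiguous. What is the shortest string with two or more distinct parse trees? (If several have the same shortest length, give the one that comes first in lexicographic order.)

v and v

length 1: no string has ≥2 trees
length 2: no string has ≥2 trees
length 3: v and v has 2 parse trees

Two derivations of v and v:
  Body ⇒ Body and Expr ⇒ Expr and Expr ⇒ Tail and Expr ⇒ v and Expr ⇒ v and Tail ⇒ v and v
  Body ⇒ Expr and Body ⇒ Tail and Body ⇒ v and Body ⇒ v and Expr ⇒ v and Tail ⇒ v and v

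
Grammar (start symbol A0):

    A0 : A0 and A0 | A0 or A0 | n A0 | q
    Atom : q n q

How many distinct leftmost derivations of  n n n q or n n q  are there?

4

Parse trees for n n n q or n n q:
  [A0 [A0 n [A0 n [A0 n [A0 q]]]] or [A0 n [A0 n [A0 q]]]]
  [A0 n [A0 [A0 n [A0 n [A0 q]]] or [A0 n [A0 n [A0 q]]]]]
  [A0 n [A0 n [A0 [A0 n [A0 q]] or [A0 n [A0 n [A0 q]]]]]]
  [A0 n [A0 n [A0 n [A0 [A0 q] or [A0 n [A0 n [A0 q]]]]]]]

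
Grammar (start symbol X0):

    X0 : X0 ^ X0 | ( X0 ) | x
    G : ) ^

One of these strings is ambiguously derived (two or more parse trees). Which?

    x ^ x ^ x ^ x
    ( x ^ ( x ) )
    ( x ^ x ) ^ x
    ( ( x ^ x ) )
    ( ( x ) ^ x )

x ^ x ^ x ^ x

x ^ x ^ x ^ x: 5 trees
( x ^ ( x ) ): 1 tree
( x ^ x ) ^ x: 1 tree
( ( x ^ x ) ): 1 tree
( ( x ) ^ x ): 1 tree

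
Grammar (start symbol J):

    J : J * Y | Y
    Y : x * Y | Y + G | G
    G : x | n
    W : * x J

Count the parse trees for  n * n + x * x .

1

Parse trees for n * n + x * x:
  [J [J [J [Y [G n]]] * [Y [Y [G n]] + [G x]]] * [Y [G x]]]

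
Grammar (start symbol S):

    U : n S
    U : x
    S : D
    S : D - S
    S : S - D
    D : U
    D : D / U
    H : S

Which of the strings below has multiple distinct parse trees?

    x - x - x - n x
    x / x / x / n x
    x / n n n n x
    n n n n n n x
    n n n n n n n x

x - x - x - n x

x - x - x - n x: 8 trees
x / x / x / n x: 1 tree
x / n n n n x: 1 tree
n n n n n n x: 1 tree
n n n n n n n x: 1 tree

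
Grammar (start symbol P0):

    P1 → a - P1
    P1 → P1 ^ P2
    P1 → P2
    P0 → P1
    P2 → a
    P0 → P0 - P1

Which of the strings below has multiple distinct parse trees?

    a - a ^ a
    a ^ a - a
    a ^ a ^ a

a - a ^ a: 3 trees
a ^ a - a: 1 tree
a ^ a ^ a: 1 tree

a - a ^ a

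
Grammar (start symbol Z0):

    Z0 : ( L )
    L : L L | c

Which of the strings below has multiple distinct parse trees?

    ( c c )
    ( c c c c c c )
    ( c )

( c c c c c c )

( c c ): 1 tree
( c c c c c c ): 42 trees
( c ): 1 tree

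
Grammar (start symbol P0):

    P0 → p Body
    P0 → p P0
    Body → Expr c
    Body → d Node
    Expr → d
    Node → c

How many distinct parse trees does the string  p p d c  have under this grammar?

2

Parse trees for p p d c:
  [P0 p [P0 p [Body [Expr d] c]]]
  [P0 p [P0 p [Body d [Node c]]]]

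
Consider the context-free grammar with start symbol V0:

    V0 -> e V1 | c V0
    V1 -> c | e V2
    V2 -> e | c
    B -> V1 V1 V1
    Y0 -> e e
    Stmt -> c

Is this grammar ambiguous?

Unambiguous

Only V0, V1, V2 are reachable from V0; ignoring the rest: Restricted to the reachable nonterminals, every rule has the form A → t or A → t B, and no two rules for the same A share a first terminal. The grammar encodes a DFA — one run per string.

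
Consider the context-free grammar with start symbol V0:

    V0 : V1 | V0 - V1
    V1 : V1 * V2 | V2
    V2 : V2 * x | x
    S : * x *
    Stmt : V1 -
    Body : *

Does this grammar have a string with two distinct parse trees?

Witness: x * x

Derivation 1: V0 ⇒ V1 ⇒ V1 * V2 ⇒ V2 * V2 ⇒ x * V2 ⇒ x * x
Derivation 2: V0 ⇒ V1 ⇒ V2 ⇒ V2 * x ⇒ x * x

Two distinct leftmost derivations for the same string.

Ambiguous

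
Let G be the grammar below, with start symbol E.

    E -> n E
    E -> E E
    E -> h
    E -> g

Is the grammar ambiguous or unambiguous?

Witness: g g g

Derivation 1: E ⇒ E E ⇒ E E E ⇒ g E E ⇒ g g E ⇒ g g g
Derivation 2: E ⇒ E E ⇒ g E ⇒ g E E ⇒ g g E ⇒ g g g

Two distinct leftmost derivations for the same string.

Ambiguous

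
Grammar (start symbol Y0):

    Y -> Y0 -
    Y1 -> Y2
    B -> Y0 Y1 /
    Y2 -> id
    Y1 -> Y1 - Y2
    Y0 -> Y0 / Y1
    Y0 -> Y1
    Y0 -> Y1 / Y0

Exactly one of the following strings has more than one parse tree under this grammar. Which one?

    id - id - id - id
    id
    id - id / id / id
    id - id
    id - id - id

id - id - id - id: 1 tree
id: 1 tree
id - id / id / id: 4 trees
id - id: 1 tree
id - id - id: 1 tree

id - id / id / id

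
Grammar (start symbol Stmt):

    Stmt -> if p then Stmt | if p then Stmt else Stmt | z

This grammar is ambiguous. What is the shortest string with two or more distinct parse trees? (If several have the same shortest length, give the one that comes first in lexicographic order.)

length 1: no string has ≥2 trees
length 4: no string has ≥2 trees
length 6: no string has ≥2 trees
length 7: no string has ≥2 trees
length 9: if p then if p then z else z has 2 parse trees

Two derivations of if p then if p then z else z:
  Stmt ⇒ if p then Stmt ⇒ if p then if p then Stmt else Stmt ⇒ if p then if p then z else Stmt ⇒ if p then if p then z else z
  Stmt ⇒ if p then Stmt else Stmt ⇒ if p then if p then Stmt else Stmt ⇒ if p then if p then z else Stmt ⇒ if p then if p then z else z

if p then if p then z else z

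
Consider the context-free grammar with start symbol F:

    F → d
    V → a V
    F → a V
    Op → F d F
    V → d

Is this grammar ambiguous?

(Op is unreachable from F, so its rules don't affect L(F).) The reachable rules are right-linear with at most one rule per (nonterminal, next-terminal) pair. Each input token forces the next rule, so parsing is deterministic.

Unambiguous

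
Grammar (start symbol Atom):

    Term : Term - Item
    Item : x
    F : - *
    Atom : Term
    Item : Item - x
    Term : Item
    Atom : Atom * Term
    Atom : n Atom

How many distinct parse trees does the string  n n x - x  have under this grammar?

Parse trees for n n x - x:
  [Atom n [Atom n [Atom [Term [Term [Item x]] - [Item x]]]]]
  [Atom n [Atom n [Atom [Term [Item [Item x] - x]]]]]

2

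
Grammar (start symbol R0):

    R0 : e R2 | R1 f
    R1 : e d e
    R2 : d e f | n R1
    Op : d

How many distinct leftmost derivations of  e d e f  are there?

Parse trees for e d e f:
  [R0 e [R2 d e f]]
  [R0 [R1 e d e] f]

2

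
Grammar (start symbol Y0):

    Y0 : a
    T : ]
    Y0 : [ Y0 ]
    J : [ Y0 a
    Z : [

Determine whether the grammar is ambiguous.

(J, T, Z are unreachable from Y0, so their rules don't affect L(Y0).) Each string is a nest of matched brackets around a single atom. An opening bracket forces the recursive rule; an atom forces the base rule.

Unambiguous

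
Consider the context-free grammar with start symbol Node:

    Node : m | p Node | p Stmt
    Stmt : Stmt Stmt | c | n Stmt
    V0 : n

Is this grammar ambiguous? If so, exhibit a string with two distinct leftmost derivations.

Witness: p c c c

Derivation 1: Node ⇒ p Stmt ⇒ p Stmt Stmt ⇒ p Stmt Stmt Stmt ⇒ p c Stmt Stmt ⇒ p c c Stmt ⇒ p c c c
Derivation 2: Node ⇒ p Stmt ⇒ p Stmt Stmt ⇒ p c Stmt ⇒ p c Stmt Stmt ⇒ p c c Stmt ⇒ p c c c

Two distinct leftmost derivations for the same string.

Ambiguous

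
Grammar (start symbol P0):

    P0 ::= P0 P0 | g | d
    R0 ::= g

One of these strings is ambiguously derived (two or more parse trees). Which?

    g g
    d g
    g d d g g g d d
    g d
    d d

g g: 1 tree
d g: 1 tree
g d d g g g d d: 429 trees
g d: 1 tree
d d: 1 tree

g d d g g g d d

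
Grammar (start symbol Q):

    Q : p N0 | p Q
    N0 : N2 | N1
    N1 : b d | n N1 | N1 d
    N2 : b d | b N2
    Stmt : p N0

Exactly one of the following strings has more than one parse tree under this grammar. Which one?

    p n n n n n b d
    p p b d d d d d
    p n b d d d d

p n n n n n b d: 1 tree
p p b d d d d d: 1 tree
p n b d d d d: 4 trees

p n b d d d d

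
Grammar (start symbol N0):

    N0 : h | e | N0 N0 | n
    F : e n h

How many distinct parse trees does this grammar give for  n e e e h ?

14

Parse trees for n e e e h (showing first 6 of 14):
  [N0 [N0 n] [N0 [N0 e] [N0 [N0 e] [N0 [N0 e] [N0 h]]]]]
  [N0 [N0 n] [N0 [N0 e] [N0 [N0 [N0 e] [N0 e]] [N0 h]]]]
  [N0 [N0 n] [N0 [N0 [N0 e] [N0 e]] [N0 [N0 e] [N0 h]]]]
  [N0 [N0 n] [N0 [N0 [N0 e] [N0 [N0 e] [N0 e]]] [N0 h]]]
  [N0 [N0 n] [N0 [N0 [N0 [N0 e] [N0 e]] [N0 e]] [N0 h]]]
  [N0 [N0 [N0 n] [N0 e]] [N0 [N0 e] [N0 [N0 e] [N0 h]]]]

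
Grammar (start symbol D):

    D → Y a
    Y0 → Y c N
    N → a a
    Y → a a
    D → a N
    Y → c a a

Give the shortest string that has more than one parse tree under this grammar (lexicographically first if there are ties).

length 3: a a a has 2 parse trees

Two derivations of a a a:
  D ⇒ Y a ⇒ a a a
  D ⇒ a N ⇒ a a a

a a a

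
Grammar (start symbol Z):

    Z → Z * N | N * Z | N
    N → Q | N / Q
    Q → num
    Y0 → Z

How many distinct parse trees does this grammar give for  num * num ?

Parse trees for num * num:
  [Z [Z [N [Q num]]] * [N [Q num]]]
  [Z [N [Q num]] * [Z [N [Q num]]]]

2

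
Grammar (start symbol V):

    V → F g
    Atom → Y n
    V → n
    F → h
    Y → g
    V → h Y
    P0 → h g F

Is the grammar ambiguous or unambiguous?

Ambiguous

Witness: h g

Derivation 1: V ⇒ F g ⇒ h g
Derivation 2: V ⇒ h Y ⇒ h g

Two distinct leftmost derivations for the same string.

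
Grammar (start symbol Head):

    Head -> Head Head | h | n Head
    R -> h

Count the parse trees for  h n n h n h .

4

Parse trees for h n n h n h:
  [Head [Head h] [Head [Head n [Head n [Head h]]] [Head n [Head h]]]]
  [Head [Head h] [Head n [Head [Head n [Head h]] [Head n [Head h]]]]]
  [Head [Head h] [Head n [Head n [Head [Head h] [Head n [Head h]]]]]]
  [Head [Head [Head h] [Head n [Head n [Head h]]]] [Head n [Head h]]]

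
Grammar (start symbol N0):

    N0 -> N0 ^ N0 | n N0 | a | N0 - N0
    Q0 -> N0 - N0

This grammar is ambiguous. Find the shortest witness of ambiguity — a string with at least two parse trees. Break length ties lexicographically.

n a - a

length 1: no string has ≥2 trees
length 2: no string has ≥2 trees
length 3: no string has ≥2 trees
length 4: n a - a has 2 parse trees

Two derivations of n a - a:
  N0 ⇒ n N0 ⇒ n N0 - N0 ⇒ n a - N0 ⇒ n a - a
  N0 ⇒ N0 - N0 ⇒ n N0 - N0 ⇒ n a - N0 ⇒ n a - a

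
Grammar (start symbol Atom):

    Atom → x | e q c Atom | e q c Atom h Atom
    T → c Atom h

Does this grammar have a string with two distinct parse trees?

Ambiguous

Witness: e q c e q c x h x

Derivation 1: Atom ⇒ e q c Atom ⇒ e q c e q c Atom h Atom ⇒ e q c e q c x h Atom ⇒ e q c e q c x h x
Derivation 2: Atom ⇒ e q c Atom h Atom ⇒ e q c e q c Atom h Atom ⇒ e q c e q c x h Atom ⇒ e q c e q c x h x

Two distinct leftmost derivations for the same string.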